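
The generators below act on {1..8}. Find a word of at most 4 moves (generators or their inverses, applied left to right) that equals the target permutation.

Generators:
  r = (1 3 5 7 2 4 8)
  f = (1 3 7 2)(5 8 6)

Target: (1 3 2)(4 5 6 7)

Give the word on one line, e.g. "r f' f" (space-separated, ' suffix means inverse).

  after f': (1 2 7 3)(5 6 8)
  after r': (1 7)(2 5 6 4)(3 8)
  after r': (1 5 6 2 3 4 7 8)
  after r': (1 3 2)(4 5 6 7)

f' r' r' r'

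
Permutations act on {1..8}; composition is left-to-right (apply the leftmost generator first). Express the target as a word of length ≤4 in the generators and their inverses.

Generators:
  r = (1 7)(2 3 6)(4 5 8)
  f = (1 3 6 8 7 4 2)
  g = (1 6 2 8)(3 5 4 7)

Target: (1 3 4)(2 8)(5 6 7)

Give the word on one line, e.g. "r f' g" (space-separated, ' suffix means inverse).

  after f: (1 3 6 8 7 4 2)
  after r: (1 6 4 3 2 7 5 8)
  after f': (1 3 4)(2 8)(5 6 7)

f r f'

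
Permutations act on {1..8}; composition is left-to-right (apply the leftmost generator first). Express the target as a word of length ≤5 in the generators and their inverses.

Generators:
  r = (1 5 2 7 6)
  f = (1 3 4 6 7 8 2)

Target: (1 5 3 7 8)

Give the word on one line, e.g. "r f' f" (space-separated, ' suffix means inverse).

f' r' f

  after f': (1 2 8 7 6 4 3)
  after r': (1 5)(2 8)(3 6 4)
  after f: (1 5 3 7 8)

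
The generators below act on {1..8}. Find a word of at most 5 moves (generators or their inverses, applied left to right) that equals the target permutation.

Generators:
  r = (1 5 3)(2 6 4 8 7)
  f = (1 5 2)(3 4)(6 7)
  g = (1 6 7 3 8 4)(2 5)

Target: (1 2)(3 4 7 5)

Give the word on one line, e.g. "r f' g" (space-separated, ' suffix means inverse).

g' f' r f f

  after g': (1 4 8 3 7 6)(2 5)
  after f': (1 3 6 2)(4 8)
  after r: (2 5 3 4 7)
  after f: (1 5 4 6 7)
  after f: (1 2)(3 4 7 5)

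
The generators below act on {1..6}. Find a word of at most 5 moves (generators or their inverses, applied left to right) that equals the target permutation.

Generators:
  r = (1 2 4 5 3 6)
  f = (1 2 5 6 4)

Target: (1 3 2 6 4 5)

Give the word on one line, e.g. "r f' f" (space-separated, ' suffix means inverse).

  after f: (1 2 5 6 4)
  after f: (1 5 4 2 6)
  after r: (1 3 6 2)
  after f': (1 3 5 2 4 6)
  after f': (1 3 2 6 4 5)

f f r f' f'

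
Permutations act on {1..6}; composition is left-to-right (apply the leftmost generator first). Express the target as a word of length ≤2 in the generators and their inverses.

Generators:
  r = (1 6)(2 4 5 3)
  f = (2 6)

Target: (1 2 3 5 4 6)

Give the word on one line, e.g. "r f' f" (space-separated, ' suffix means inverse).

  after r': (1 6)(2 3 5 4)
  after f: (1 2 3 5 4 6)

r' f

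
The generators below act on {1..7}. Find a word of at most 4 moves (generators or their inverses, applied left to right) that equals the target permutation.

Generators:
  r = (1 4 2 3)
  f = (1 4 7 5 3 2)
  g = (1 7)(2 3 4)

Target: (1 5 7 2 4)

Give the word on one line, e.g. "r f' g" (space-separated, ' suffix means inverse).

r r g f'

  after r: (1 4 2 3)
  after r: (1 2)(3 4)
  after g: (1 3 2 7)
  after f': (1 5 7 2 4)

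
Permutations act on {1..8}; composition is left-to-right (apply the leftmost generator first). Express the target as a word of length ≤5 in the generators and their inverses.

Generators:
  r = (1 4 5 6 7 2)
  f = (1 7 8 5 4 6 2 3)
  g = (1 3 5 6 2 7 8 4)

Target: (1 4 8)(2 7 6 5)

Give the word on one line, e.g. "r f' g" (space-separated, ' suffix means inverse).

f' r' r' g' g'

  after f': (1 3 2 6 4 5 8 7)
  after r': (1 3 7 2 5 8 6)
  after r': (1 3 6 2 4)(5 8)
  after g': (2 8 3 5 7)
  after g': (1 4 8)(2 7 6 5)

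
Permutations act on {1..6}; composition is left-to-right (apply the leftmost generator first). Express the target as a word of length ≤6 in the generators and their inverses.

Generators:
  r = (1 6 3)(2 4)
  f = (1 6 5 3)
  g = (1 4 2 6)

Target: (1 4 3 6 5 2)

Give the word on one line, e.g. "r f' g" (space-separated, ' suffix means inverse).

f' r' g' g' f'

  after f': (1 3 5 6)
  after r': (1 6 3 5)(2 4)
  after g': (1 2)(3 5 6)
  after g': (1 4)(2 6 3 5)
  after f': (1 4 3 6 5 2)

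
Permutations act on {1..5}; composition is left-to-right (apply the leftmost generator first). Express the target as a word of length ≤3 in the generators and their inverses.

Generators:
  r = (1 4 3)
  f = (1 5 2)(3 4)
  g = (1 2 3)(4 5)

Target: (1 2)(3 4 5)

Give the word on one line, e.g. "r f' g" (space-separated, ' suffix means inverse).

g r

  after g: (1 2 3)(4 5)
  after r: (1 2)(3 4 5)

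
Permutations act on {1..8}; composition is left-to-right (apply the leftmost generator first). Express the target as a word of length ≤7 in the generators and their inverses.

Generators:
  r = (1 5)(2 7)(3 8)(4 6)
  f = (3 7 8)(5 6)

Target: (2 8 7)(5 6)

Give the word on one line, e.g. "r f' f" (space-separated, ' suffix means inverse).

f' r' f f r'

  after f': (3 8 7)(5 6)
  after r': (1 5 4 6)(2 7 8)
  after f: (1 6)(2 8)(3 7)(4 5)
  after f: (1 5 4 6)(2 3 8)
  after r': (2 8 7)(5 6)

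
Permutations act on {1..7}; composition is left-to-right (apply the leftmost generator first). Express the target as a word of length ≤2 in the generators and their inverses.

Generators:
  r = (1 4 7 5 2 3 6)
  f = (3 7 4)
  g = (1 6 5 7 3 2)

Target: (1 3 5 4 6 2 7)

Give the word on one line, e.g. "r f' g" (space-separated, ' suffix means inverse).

  after r': (1 6 3 2 5 7 4)
  after r': (1 3 5 4 6 2 7)

r' r'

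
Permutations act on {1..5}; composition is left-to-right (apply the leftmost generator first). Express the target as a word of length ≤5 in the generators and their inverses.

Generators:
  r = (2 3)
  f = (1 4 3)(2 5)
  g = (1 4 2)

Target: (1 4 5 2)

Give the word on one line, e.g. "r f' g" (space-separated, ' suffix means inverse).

  after g: (1 4 2)
  after f: (1 3)(2 4 5)
  after r': (1 2 4 5 3)
  after g': (1 4 5 3 2)
  after r: (1 4 5 2)

g f r' g' r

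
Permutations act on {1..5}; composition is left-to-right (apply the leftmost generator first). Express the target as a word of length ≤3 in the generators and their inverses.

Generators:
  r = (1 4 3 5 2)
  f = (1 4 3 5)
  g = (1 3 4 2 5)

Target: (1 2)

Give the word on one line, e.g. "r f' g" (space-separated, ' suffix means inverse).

  after r': (1 2 5 3 4)
  after f: (1 2)

r' f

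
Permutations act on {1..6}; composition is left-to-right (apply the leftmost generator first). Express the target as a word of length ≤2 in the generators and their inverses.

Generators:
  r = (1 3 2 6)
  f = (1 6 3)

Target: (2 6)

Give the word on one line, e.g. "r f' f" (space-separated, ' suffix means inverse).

r' f'

  after r': (1 6 2 3)
  after f': (2 6)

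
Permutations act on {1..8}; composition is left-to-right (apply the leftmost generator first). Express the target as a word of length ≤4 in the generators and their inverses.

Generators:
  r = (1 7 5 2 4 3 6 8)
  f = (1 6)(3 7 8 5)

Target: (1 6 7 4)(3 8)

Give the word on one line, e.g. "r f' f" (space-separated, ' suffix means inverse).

r f r'

  after r: (1 7 5 2 4 3 6 8)
  after f: (1 8 6 5 2 4 7 3)
  after r': (1 6 7 4)(3 8)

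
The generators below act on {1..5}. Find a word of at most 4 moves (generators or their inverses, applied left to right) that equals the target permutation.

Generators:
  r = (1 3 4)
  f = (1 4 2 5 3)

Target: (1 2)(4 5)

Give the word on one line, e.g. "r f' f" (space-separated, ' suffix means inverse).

r f' f'

  after r: (1 3 4)
  after f': (1 5 2 4 3)
  after f': (1 2)(4 5)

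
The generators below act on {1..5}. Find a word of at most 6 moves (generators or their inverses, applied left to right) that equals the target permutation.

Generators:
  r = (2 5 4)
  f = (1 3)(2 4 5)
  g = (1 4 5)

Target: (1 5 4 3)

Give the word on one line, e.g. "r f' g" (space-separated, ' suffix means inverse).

  after f': (1 3)(2 5 4)
  after r': (1 3)
  after f: (2 4 5)
  after g: (1 4)(2 5)
  after f: (1 5 4 3)

f' r' f g f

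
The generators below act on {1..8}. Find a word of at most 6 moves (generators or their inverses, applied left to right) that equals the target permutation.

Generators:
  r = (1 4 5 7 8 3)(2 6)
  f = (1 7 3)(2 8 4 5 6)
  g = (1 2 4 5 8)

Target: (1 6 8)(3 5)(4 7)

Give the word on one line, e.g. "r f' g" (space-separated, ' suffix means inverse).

  after g: (1 2 4 5 8)
  after r: (1 6 2 5 3)(4 7 8)
  after g': (1 6)(2 4 7 5 3 8)
  after g': (1 6 8)(3 5)(4 7)

g r g' g'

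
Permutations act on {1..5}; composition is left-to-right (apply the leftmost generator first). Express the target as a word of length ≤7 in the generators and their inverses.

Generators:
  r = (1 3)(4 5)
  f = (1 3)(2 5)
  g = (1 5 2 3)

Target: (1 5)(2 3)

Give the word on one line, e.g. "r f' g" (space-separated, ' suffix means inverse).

  after g': (1 3 2 5)
  after g': (1 2)(3 5)
  after f: (1 5)(2 3)
  after r: (1 4 5 3 2)
  after r: (1 5)(2 3)

g' g' f r r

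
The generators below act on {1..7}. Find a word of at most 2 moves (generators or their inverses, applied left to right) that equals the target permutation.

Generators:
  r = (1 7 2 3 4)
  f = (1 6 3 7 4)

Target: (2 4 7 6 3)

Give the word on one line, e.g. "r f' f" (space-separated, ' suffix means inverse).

r' f

  after r': (1 4 3 2 7)
  after f: (2 4 7 6 3)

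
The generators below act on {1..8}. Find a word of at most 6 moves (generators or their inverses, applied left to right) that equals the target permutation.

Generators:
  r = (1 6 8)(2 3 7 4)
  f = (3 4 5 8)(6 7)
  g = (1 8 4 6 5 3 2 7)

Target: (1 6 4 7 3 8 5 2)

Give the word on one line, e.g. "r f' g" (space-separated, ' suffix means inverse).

  after f: (3 4 5 8)(6 7)
  after g: (1 8 2 7 5 4 3 6)
  after f': (1 5 3 7 4 8 2 6)
  after r: (1 5 7 2 8 3 4)
  after g': (1 6 4 7 3 8 5 2)

f g f' r g'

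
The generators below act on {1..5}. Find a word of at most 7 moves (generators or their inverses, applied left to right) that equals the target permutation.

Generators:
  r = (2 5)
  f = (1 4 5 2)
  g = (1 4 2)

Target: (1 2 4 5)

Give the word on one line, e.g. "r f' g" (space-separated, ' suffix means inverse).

  after f: (1 4 5 2)
  after r': (1 4 2)
  after f': (4 5)
  after r': (2 5 4)
  after f': (1 2 4 5)

f r' f' r' f'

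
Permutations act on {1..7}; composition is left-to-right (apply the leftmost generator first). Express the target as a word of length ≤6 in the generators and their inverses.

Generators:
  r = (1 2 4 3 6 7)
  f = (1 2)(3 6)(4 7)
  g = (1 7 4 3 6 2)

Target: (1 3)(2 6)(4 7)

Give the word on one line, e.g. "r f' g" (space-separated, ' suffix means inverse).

g' g' f r' g

  after g': (1 2 6 3 4 7)
  after g': (1 6 4)(2 3 7)
  after f: (1 3 4 2 6 7)
  after r': (1 4)(2 3)
  after g: (1 3)(2 6)(4 7)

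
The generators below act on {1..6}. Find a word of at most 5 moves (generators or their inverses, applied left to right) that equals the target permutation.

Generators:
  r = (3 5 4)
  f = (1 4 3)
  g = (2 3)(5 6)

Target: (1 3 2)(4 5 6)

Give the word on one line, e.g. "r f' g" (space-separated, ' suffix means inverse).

g f r

  after g: (2 3)(5 6)
  after f: (1 4 3 2)(5 6)
  after r: (1 3 2)(4 5 6)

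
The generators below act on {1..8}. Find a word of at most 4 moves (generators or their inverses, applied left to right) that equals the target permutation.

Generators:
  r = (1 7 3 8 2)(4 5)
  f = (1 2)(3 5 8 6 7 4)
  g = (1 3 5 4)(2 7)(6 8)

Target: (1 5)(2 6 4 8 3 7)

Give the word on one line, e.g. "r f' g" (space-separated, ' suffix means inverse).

g f' r'

  after g: (1 3 5 4)(2 7)(6 8)
  after f': (1 4 2 6 5 7)
  after r': (1 5)(2 6 4 8 3 7)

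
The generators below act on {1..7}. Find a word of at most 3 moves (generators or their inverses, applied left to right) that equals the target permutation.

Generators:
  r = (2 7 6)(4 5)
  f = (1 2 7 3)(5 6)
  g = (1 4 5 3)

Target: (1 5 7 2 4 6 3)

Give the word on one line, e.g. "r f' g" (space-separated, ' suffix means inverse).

  after g: (1 4 5 3)
  after f': (1 4 6 5 7 2)
  after g: (1 5 7 2 4 6 3)

g f' g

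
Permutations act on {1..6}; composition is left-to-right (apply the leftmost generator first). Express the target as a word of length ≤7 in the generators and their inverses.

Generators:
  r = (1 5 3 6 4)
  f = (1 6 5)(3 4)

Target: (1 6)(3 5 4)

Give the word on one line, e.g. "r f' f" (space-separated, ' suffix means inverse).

f' f' r f' r

  after f': (1 5 6)(3 4)
  after f': (1 6 5)
  after r: (1 4)(3 6)
  after f': (1 3)(4 5 6)
  after r: (1 6)(3 5 4)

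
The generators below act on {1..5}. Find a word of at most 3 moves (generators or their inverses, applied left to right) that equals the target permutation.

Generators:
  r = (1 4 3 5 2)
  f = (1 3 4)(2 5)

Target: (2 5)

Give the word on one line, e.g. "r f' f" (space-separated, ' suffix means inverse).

f' f' f'

  after f': (1 4 3)(2 5)
  after f': (1 3 4)
  after f': (2 5)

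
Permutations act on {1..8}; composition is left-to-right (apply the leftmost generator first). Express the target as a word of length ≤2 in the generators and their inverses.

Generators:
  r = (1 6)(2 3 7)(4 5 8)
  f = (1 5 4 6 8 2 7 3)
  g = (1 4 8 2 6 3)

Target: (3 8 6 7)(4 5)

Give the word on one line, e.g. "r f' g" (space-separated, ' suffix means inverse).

g' f

  after g': (1 3 6 2 8 4)
  after f: (3 8 6 7)(4 5)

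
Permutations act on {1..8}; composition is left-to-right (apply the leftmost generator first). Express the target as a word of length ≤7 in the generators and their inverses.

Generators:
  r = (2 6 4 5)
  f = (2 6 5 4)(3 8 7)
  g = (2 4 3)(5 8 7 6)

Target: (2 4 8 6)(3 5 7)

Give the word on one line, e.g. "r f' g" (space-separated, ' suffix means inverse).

f r' f' g' f'

  after f: (2 6 5 4)(3 8 7)
  after r': (3 8 7)(4 5 6)
  after f': (2 4 6 5)
  after g': (3 4 7 8 5)
  after f': (2 4 8 6)(3 5 7)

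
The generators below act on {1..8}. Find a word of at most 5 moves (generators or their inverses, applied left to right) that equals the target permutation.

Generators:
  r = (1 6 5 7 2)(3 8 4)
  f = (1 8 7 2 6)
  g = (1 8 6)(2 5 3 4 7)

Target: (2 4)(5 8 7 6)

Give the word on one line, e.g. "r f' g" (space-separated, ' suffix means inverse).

f f g r

  after f: (1 8 7 2 6)
  after f: (1 7 6 8 2)
  after g: (1 2 8 5 3 4 7)
  after r: (2 4)(5 8 7 6)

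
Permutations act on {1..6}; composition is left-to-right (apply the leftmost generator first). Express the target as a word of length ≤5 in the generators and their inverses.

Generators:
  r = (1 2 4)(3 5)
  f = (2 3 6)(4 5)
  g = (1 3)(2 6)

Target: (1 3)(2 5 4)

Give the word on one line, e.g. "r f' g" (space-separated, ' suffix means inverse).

r' r' g f'

  after r': (1 4 2)(3 5)
  after r': (1 2 4)
  after g: (1 6 2 4 3)
  after f': (1 3)(2 5 4)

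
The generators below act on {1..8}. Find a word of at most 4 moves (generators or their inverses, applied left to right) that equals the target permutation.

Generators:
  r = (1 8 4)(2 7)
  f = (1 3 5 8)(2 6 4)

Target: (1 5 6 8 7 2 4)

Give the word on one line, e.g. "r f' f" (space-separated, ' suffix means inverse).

  after r: (1 8 4)(2 7)
  after f: (2 7 6 4 3 5 8)
  after r: (1 8 7 6)(3 5 4)
  after f': (1 5 6 8 7 2 4)

r f r f'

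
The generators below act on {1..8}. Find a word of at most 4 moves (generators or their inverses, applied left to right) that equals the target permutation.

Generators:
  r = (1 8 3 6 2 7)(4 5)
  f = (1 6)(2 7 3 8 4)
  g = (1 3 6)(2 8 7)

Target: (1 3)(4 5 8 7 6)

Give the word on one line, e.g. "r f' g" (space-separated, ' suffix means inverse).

  after r: (1 8 3 6 2 7)(4 5)
  after f': (1 3)(4 5 8 7 6)

r f'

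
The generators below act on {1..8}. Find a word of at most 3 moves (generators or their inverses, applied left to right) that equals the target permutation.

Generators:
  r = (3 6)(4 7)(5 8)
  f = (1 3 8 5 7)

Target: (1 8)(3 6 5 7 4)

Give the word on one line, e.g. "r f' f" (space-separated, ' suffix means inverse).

r' f f

  after r': (3 6)(4 7)(5 8)
  after f: (1 3 6 8 7 4)
  after f: (1 8)(3 6 5 7 4)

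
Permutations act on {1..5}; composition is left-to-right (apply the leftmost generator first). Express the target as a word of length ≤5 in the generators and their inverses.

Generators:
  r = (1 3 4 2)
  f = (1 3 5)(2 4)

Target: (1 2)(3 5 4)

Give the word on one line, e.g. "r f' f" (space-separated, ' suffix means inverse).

  after f: (1 3 5)(2 4)
  after r: (1 4)(3 5)
  after r: (1 2)(3 5 4)

f r r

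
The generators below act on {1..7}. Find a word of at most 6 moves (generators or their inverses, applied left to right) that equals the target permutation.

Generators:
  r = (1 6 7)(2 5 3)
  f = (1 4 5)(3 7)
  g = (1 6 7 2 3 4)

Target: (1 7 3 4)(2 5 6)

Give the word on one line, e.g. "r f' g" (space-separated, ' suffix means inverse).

r' f' g' r' f'

  after r': (1 7 6)(2 3 5)
  after f': (1 3 4)(2 7 6 5)
  after g': (1 2 6 5 7)
  after r': (1 3 5 6 2)
  after f': (1 7 3 4)(2 5 6)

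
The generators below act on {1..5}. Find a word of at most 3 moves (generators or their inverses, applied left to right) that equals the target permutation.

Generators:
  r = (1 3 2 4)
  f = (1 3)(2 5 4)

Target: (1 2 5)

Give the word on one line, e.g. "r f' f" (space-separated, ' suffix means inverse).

  after f: (1 3)(2 5 4)
  after r: (1 2 5)

f r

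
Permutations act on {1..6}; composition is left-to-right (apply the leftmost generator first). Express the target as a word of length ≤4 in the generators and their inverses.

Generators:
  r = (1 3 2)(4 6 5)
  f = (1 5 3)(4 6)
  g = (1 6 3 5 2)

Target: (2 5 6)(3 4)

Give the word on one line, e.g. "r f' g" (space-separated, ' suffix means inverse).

  after g': (1 2 5 3 6)
  after f: (1 2 3 4 6 5)
  after g: (2 5 6)(3 4)

g' f g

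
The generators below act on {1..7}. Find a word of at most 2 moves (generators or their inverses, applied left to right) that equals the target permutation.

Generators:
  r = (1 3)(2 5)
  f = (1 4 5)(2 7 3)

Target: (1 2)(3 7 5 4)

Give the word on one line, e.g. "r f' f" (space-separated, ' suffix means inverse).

  after f': (1 5 4)(2 3 7)
  after r: (1 2)(3 7 5 4)

f' r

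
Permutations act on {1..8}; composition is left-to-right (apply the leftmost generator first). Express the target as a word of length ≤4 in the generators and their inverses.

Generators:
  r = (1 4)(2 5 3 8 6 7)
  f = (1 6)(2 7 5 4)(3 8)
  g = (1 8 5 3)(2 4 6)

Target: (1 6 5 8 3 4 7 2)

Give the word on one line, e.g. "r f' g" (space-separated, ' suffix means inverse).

g r

  after g: (1 8 5 3)(2 4 6)
  after r: (1 6 5 8 3 4 7 2)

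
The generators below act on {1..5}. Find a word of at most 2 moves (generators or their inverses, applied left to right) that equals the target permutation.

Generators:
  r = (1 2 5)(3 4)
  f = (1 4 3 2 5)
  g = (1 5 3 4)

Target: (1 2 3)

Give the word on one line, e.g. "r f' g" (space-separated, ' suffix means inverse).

r g

  after r: (1 2 5)(3 4)
  after g: (1 2 3)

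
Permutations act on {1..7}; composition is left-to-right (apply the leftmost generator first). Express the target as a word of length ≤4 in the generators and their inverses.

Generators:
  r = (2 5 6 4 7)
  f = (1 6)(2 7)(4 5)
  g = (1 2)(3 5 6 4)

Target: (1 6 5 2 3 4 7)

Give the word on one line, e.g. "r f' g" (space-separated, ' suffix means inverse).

  after f: (1 6)(2 7)(4 5)
  after r': (1 5 6)(2 4)
  after f: (1 4 7 2 5)
  after g': (1 6 5 2 3 4 7)

f r' f g'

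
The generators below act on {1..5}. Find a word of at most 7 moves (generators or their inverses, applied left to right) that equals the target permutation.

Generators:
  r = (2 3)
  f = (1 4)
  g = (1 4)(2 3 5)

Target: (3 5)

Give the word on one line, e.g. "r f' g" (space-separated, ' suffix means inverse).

  after f: (1 4)
  after g: (2 3 5)
  after f: (1 4)(2 3 5)
  after r: (1 4)(3 5)
  after f: (3 5)

f g f r f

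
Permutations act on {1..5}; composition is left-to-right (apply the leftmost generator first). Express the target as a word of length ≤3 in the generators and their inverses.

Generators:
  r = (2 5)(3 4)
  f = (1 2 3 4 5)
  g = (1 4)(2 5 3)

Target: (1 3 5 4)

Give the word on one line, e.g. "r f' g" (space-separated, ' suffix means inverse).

  after g: (1 4)(2 5 3)
  after r: (1 3 5 4)

g r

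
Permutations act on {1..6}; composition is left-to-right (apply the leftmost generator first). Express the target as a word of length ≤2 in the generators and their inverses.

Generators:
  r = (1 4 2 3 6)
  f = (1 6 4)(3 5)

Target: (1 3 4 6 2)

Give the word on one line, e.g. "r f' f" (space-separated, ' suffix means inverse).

  after r': (1 6 3 2 4)
  after r': (1 3 4 6 2)

r' r'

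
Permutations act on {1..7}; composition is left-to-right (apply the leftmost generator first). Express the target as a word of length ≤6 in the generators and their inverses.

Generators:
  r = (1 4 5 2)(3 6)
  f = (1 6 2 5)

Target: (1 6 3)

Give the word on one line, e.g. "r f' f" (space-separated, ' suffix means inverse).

f r f r

  after f: (1 6 2 5)
  after r: (1 3 6)(4 5)
  after f: (1 3 2 5 4)
  after r: (1 6 3)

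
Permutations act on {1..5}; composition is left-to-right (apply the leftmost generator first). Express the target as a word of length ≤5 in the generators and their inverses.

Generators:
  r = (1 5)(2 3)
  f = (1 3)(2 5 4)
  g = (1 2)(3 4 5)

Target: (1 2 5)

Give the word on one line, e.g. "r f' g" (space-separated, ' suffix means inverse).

f g g f'

  after f: (1 3)(2 5 4)
  after g: (1 4)(2 3)
  after g: (1 5 3)(2 4)
  after f': (1 2 5)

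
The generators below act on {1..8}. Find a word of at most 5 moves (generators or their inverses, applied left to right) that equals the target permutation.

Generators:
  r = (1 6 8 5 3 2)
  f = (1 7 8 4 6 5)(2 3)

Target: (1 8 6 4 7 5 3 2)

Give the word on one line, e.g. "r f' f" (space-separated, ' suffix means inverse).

  after f: (1 7 8 4 6 5)(2 3)
  after r': (1 7 6 8 4)(2 5)
  after f: (1 8 6 4 7 5 3 2)

f r' f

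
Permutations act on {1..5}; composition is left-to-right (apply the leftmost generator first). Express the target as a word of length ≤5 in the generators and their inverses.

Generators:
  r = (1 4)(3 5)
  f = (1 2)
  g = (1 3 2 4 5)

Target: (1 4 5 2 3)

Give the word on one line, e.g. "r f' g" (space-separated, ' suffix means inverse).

  after f: (1 2)
  after g: (1 4 5)(2 3)
  after r: (2 5 4 3)
  after r: (1 4 5)(2 3)
  after f: (1 4 5 2 3)

f g r r f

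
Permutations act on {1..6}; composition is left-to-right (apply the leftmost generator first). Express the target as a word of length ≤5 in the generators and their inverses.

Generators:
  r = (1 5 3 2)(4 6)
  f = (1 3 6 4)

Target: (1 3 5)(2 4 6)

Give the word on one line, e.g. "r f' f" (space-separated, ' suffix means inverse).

  after f': (1 4 6 3)
  after r: (1 6 2)(3 5)
  after f': (1 3 5)(2 4 6)

f' r f'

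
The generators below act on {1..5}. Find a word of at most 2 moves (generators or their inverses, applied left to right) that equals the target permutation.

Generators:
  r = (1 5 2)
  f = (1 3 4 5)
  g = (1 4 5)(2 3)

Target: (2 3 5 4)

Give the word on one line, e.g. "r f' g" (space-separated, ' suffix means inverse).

g' r'

  after g': (1 5 4)(2 3)
  after r': (2 3 5 4)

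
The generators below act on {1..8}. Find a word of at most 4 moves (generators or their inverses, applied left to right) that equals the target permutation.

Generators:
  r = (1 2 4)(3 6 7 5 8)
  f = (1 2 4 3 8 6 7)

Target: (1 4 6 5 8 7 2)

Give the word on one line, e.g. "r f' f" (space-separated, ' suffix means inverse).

  after f: (1 2 4 3 8 6 7)
  after r: (1 4 6 5 8 7 2)

f r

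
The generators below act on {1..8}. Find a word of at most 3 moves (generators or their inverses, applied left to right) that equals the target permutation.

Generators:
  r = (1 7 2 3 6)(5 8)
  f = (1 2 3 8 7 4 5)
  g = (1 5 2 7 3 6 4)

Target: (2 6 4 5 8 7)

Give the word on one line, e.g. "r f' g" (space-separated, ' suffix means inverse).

r' g g

  after r': (1 6 3 2 7)(5 8)
  after g: (1 4)(2 3 7 5 8)
  after g: (2 6 4 5 8 7)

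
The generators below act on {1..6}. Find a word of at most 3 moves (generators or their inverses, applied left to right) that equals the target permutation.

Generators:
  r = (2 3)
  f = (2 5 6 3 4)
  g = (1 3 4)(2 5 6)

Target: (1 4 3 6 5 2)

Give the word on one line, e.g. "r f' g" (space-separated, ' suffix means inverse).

  after r: (2 3)
  after g': (1 4 3 6 5 2)

r g'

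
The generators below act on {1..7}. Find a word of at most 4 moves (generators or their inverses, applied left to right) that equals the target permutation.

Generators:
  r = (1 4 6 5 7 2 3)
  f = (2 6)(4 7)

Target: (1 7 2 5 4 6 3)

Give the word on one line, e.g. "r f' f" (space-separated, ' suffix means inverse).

f' r f'

  after f': (2 6)(4 7)
  after r: (1 4 2 5 7 6 3)
  after f': (1 7 2 5 4 6 3)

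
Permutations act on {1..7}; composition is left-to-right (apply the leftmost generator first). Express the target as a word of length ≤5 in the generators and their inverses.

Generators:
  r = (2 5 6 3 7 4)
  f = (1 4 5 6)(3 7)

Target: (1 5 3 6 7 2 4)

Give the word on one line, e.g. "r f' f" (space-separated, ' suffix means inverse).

r r f' f'

  after r: (2 5 6 3 7 4)
  after r: (2 6 7)(3 4 5)
  after f': (1 6 3)(2 5 7)
  after f': (1 5 3 6 7 2 4)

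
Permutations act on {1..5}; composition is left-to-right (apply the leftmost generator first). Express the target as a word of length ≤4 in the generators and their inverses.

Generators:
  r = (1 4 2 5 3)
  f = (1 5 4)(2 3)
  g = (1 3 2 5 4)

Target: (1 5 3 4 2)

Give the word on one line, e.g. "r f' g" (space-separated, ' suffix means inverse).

g' g'

  after g': (1 4 5 2 3)
  after g': (1 5 3 4 2)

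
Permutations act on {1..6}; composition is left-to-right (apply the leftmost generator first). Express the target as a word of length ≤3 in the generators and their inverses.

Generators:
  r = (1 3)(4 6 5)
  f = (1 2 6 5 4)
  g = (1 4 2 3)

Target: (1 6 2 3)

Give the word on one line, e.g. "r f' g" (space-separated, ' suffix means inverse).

  after f': (1 4 5 6 2)
  after r: (1 6 2 3)

f' r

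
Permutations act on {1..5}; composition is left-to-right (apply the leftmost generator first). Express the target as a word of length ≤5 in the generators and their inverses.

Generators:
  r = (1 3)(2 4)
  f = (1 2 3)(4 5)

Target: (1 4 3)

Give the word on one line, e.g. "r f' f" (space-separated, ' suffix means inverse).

r f f r

  after r: (1 3)(2 4)
  after f: (2 5 4 3)
  after f: (1 2 4)
  after r: (1 4 3)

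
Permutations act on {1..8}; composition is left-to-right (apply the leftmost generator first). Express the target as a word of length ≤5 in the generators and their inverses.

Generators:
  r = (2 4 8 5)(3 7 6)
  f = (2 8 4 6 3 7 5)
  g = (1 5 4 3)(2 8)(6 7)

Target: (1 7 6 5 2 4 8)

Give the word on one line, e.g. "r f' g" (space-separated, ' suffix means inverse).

r g' r' r'

  after r: (2 4 8 5)(3 7 6)
  after g': (1 3 6 4 2 5 8)
  after r': (1 6 2 8)(3 7)(4 5)
  after r': (1 7 6 5 2 4 8)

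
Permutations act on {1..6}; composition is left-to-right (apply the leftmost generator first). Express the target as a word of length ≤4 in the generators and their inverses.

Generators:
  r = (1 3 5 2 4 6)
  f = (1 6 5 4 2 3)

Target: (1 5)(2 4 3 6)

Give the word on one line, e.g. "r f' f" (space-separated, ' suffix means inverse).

  after r': (1 6 4 2 5 3)
  after f: (1 5)(2 4 3 6)

r' f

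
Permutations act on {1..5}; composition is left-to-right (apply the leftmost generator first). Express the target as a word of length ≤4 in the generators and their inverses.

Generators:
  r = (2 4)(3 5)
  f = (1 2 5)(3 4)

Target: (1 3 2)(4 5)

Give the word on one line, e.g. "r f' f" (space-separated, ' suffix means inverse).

  after f': (1 5 2)(3 4)
  after r: (1 3 2)(4 5)

f' r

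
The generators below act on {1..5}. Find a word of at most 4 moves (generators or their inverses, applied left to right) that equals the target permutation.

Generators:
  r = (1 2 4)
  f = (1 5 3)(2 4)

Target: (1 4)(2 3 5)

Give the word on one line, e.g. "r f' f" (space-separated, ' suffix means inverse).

  after r: (1 2 4)
  after r: (1 4 2)
  after f': (1 2 3 5)
  after r: (1 4)(2 3 5)

r r f' r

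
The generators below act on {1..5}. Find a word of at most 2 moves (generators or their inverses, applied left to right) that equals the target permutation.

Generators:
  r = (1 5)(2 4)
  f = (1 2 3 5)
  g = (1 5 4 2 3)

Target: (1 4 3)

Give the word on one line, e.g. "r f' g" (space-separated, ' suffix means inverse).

r' g

  after r': (1 5)(2 4)
  after g: (1 4 3)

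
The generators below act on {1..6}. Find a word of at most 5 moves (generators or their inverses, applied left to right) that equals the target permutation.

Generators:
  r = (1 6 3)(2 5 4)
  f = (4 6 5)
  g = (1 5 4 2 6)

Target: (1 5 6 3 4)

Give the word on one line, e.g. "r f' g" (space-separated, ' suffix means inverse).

  after g: (1 5 4 2 6)
  after f': (1 6)(2 4)
  after r': (2 5)(3 6)
  after f: (2 4 6 3 5)
  after g: (1 5 6 3 4)

g f' r' f g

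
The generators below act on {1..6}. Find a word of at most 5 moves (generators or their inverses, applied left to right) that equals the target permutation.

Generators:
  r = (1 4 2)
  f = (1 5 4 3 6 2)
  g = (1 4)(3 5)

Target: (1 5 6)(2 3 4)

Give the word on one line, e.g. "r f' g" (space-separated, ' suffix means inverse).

f' r' f' r'

  after f': (1 2 6 3 4 5)
  after r': (1 4 5 2 6 3)
  after f': (1 5 6 4)(2 3)
  after r': (1 5 6)(2 3 4)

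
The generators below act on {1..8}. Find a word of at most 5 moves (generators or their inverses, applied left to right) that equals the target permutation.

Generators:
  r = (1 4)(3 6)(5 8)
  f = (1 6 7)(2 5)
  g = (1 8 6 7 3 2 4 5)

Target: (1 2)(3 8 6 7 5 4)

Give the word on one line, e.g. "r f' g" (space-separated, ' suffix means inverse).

r' f' g' r'

  after r': (1 4)(3 6)(5 8)
  after f': (1 4 7 6 3)(2 5 8)
  after g': (1 2 4 6 7 8 3 5)
  after r': (1 2)(3 8 6 7 5 4)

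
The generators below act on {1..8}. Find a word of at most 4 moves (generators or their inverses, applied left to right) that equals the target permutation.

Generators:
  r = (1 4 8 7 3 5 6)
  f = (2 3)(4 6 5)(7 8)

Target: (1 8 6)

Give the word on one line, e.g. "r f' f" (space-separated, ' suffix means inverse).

r' f f r

  after r': (1 6 5 3 7 8 4)
  after f: (1 5 2 3 8 6 4)
  after f: (1 4)(3 7 8 5)
  after r: (1 8 6)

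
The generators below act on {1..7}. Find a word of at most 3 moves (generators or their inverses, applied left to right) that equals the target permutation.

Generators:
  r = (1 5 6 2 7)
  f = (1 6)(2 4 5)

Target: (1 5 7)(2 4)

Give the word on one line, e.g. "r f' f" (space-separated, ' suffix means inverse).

r' r' f'

  after r': (1 7 2 6 5)
  after r': (1 2 5 7 6)
  after f': (1 5 7)(2 4)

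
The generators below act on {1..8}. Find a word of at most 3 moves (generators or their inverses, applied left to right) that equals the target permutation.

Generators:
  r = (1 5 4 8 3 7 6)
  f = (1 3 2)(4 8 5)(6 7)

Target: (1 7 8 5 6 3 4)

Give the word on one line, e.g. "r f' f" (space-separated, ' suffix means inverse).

r' r'

  after r': (1 6 7 3 8 4 5)
  after r': (1 7 8 5 6 3 4)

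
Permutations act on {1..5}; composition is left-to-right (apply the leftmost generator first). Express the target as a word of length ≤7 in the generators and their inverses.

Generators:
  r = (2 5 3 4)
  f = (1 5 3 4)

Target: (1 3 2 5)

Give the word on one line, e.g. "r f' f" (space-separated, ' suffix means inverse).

r f' r' r' f

  after r: (2 5 3 4)
  after f': (1 4 2)
  after r': (1 3 5 2)
  after r': (1 5 4 3 2)
  after f: (1 3 2 5)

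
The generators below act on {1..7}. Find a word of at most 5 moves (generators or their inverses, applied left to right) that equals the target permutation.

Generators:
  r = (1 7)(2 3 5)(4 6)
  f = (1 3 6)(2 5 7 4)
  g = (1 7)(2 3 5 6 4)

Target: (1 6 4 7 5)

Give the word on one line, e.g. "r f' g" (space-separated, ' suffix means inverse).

  after r: (1 7)(2 3 5)(4 6)
  after g: (2 5 3 6)
  after f': (1 6 4 7 5)

r g f'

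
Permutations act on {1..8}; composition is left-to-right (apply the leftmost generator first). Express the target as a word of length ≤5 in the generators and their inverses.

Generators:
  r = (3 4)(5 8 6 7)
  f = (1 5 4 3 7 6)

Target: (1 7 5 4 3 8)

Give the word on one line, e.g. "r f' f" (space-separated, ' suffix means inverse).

r' f' r

  after r': (3 4)(5 7 6 8)
  after f': (1 6 8)(3 5)
  after r: (1 7 5 4 3 8)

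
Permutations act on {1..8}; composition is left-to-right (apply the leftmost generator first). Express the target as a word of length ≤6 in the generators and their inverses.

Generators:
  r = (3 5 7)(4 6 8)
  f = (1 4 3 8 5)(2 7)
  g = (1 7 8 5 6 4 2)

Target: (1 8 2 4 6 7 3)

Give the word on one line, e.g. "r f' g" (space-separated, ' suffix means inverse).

f f r g'

  after f: (1 4 3 8 5)(2 7)
  after f: (1 3 5 4 8)
  after r: (1 5 6 8)(3 7)
  after g': (1 8 2 4 6 7 3)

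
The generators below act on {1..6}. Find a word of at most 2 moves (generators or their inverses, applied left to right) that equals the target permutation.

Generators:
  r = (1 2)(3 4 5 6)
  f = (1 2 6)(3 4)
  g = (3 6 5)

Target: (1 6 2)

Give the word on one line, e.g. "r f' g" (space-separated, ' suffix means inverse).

f f

  after f: (1 2 6)(3 4)
  after f: (1 6 2)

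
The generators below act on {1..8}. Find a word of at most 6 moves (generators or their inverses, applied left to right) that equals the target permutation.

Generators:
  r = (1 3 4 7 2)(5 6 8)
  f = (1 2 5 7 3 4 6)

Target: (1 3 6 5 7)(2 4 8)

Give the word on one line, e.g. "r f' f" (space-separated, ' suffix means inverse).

f r' r' f'

  after f: (1 2 5 7 3 4 6)
  after r': (1 7)(2 8 6)(4 5)
  after r': (1 4 8 5 3)(2 6 7)
  after f': (1 3 6 5 7)(2 4 8)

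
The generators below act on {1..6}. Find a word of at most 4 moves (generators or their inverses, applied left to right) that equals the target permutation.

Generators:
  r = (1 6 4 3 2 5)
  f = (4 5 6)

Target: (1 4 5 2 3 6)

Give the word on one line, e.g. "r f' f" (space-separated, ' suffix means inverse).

  after r': (1 5 2 3 4 6)
  after f: (1 6)(2 3 5)
  after f: (1 4 5 2 3 6)

r' f f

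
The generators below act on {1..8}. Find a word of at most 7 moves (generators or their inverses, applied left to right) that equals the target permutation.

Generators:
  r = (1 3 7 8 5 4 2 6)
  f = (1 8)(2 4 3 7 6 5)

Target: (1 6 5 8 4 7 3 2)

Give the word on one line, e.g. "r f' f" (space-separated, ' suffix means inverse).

f' f' r f f

  after f': (1 8)(2 5 6 7 3 4)
  after f': (2 6 3)(4 5 7)
  after r: (1 3 6 7 2)(5 8)
  after f: (1 7 4 3 5)(2 8)
  after f: (1 6 5 8 4 7 3 2)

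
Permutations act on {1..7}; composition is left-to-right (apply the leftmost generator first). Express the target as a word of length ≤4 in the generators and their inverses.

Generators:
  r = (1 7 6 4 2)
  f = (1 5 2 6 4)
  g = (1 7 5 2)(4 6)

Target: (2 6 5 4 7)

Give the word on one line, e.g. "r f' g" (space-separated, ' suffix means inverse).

f r f'

  after f: (1 5 2 6 4)
  after r: (1 5)(2 4 7 6)
  after f': (2 6 5 4 7)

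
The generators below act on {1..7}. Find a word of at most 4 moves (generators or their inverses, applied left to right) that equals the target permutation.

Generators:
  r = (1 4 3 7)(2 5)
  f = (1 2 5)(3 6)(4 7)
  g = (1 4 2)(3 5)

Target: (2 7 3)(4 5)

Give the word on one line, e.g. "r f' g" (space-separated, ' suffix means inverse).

  after g: (1 4 2)(3 5)
  after r': (2 7 3)(4 5)

g r'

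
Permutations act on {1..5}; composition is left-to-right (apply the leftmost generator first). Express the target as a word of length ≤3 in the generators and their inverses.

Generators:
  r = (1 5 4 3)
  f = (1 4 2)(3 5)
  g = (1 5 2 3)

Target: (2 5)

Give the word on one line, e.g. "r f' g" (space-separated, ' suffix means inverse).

  after r': (1 3 4 5)
  after f': (1 5 2 4 3)
  after r': (2 5)

r' f' r'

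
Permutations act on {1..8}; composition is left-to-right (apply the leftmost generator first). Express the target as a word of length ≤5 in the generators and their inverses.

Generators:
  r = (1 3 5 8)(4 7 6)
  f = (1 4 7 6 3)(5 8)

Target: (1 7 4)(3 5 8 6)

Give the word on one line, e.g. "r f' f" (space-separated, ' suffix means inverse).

r f' f'

  after r: (1 3 5 8)(4 7 6)
  after f': (1 6)(3 8)
  after f': (1 7 4)(3 5 8 6)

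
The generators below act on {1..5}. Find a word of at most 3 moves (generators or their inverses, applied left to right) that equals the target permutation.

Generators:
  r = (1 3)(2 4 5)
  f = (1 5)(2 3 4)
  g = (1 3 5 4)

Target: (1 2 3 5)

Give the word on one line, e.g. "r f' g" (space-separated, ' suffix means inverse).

f' r g'

  after f': (1 5)(2 4 3)
  after r: (1 2 5 3 4)
  after g': (1 2 3 5)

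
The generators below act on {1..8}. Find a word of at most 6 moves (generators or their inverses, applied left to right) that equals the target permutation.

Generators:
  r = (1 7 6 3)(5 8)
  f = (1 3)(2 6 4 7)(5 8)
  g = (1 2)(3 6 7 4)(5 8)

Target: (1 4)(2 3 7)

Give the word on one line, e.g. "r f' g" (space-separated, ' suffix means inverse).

r f' r' r'

  after r: (1 7 6 3)(5 8)
  after f': (1 4 6)(2 7)
  after r': (1 4 7 2)(3 6)(5 8)
  after r': (1 4)(2 3 7)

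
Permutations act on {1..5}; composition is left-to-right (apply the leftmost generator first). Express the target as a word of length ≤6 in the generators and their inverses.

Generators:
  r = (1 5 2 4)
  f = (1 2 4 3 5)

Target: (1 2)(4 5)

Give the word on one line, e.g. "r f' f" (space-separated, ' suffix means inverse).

f r r f

  after f: (1 2 4 3 5)
  after r: (1 4 3 2)
  after r: (2 5)(3 4)
  after f: (1 2)(4 5)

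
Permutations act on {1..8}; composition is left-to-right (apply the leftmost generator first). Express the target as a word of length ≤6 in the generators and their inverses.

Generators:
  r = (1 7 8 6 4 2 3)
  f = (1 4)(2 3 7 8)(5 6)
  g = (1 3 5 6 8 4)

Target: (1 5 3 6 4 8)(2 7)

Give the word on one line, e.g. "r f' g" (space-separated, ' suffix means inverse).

  after g: (1 3 5 6 8 4)
  after g: (1 5 8)(3 6 4)
  after f: (1 6)(2 3 5)(4 7 8)
  after f: (1 5 3 6 4 8)(2 7)

g g f f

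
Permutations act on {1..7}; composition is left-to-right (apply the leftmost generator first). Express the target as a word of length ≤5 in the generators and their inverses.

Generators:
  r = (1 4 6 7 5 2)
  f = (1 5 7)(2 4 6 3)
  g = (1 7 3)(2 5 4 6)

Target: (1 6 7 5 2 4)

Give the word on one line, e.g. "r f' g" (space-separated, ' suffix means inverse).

f r g'

  after f: (1 5 7)(2 4 6 3)
  after r: (1 2 6 3)(4 7)
  after g': (1 6 7 5 2 4)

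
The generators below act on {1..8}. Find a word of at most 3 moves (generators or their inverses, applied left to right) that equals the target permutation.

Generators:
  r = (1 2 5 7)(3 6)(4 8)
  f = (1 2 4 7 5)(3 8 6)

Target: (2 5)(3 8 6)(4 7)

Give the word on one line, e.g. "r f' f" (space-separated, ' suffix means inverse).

r' r' f

  after r': (1 7 5 2)(3 6)(4 8)
  after r': (1 5)(2 7)
  after f: (2 5)(3 8 6)(4 7)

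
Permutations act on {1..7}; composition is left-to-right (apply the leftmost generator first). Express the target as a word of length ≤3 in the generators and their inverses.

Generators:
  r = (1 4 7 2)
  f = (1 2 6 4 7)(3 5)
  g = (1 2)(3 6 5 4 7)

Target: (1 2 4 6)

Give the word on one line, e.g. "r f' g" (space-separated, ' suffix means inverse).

  after f: (1 2 6 4 7)(3 5)
  after r: (2 6 7 4)(3 5)
  after f: (1 2 4 6)

f r f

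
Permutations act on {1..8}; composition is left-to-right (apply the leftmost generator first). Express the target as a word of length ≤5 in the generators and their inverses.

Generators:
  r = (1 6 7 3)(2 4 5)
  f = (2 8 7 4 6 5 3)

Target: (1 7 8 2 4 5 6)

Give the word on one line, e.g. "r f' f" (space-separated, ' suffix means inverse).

  after r: (1 6 7 3)(2 4 5)
  after f: (1 5 8 7 2 6 4 3)
  after f: (1 3)(2 5 7 8 4)
  after r': (1 7 8 2 4 5 6)

r f f r'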